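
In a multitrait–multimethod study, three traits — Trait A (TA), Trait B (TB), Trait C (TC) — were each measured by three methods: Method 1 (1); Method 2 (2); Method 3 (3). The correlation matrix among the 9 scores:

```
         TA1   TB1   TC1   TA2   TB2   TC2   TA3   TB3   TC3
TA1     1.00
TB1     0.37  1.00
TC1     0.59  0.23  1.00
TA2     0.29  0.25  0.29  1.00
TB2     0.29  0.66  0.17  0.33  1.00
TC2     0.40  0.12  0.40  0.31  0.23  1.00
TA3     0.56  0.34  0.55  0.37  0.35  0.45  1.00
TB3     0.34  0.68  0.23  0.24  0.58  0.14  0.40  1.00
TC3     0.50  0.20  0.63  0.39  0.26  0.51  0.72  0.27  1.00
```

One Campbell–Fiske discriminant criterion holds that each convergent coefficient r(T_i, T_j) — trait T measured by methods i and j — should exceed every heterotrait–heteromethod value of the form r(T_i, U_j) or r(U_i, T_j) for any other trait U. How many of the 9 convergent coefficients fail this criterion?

Checking each validity diagonal entry against its comparison values:
TA (methods 1·2): 0.29 vs {0.29, 0.25, 0.40, 0.29} → fail.
TA (methods 1·3): 0.56 vs {0.34, 0.34, 0.50, 0.55} → pass.
TA (methods 2·3): 0.37 vs {0.24, 0.35, 0.39, 0.45} → fail.
TB (methods 1·2): 0.66 vs {0.25, 0.29, 0.12, 0.17} → pass.
TB (methods 1·3): 0.68 vs {0.34, 0.34, 0.20, 0.23} → pass.
TB (methods 2·3): 0.58 vs {0.35, 0.24, 0.26, 0.14} → pass.
TC (methods 1·2): 0.40 vs {0.29, 0.40, 0.17, 0.12} → fail.
TC (methods 1·3): 0.63 vs {0.55, 0.50, 0.23, 0.20} → pass.
TC (methods 2·3): 0.51 vs {0.45, 0.39, 0.14, 0.26} → pass.
3 of 9 fail.

3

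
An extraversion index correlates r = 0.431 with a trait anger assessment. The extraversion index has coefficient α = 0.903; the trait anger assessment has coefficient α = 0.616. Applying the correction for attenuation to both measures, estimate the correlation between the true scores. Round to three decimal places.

r_true = r_obs / √(r_xx · r_yy) = 0.431 / √(0.903 × 0.616) = 0.431 / √0.556248 = 0.431 / 0.7458 ≈ 0.578.

0.578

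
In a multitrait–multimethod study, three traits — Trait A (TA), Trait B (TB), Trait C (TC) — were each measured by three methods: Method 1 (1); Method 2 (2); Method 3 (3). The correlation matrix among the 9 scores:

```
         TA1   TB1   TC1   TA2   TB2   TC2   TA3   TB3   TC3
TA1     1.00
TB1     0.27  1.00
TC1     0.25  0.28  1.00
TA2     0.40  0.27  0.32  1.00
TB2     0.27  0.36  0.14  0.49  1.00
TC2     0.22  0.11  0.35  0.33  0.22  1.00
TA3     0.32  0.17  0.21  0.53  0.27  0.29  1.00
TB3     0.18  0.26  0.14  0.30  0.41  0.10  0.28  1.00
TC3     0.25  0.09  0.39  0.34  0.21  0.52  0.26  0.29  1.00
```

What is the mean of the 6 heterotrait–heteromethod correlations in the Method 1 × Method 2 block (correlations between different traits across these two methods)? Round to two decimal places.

0.22

HTHM values (method 1 × method 2): 0.27, 0.22, 0.27, 0.11, 0.32, 0.14; mean = 1.33/6 = 0.22.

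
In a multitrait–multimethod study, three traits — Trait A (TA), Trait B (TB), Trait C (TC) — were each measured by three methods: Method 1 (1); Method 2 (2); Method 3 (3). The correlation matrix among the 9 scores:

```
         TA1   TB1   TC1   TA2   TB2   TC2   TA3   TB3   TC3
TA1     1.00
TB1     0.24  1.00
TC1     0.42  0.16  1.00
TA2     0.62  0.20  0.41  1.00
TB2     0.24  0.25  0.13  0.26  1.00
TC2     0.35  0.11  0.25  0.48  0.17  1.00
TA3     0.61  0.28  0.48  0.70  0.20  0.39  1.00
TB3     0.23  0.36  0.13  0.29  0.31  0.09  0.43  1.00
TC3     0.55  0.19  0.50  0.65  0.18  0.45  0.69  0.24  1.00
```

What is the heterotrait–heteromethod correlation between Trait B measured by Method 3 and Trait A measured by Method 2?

0.29

Different traits and methods: r(TB3, TA2) = 0.29.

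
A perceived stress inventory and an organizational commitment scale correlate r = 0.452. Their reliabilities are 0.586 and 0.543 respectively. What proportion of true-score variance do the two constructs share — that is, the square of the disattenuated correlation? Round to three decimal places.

0.642

Disattenuated r = 0.452 / √(0.586 × 0.543) = 0.452 / 0.5641 = 0.8013.
Shared true-score variance = 0.8013² = 0.6421 ≈ 0.642.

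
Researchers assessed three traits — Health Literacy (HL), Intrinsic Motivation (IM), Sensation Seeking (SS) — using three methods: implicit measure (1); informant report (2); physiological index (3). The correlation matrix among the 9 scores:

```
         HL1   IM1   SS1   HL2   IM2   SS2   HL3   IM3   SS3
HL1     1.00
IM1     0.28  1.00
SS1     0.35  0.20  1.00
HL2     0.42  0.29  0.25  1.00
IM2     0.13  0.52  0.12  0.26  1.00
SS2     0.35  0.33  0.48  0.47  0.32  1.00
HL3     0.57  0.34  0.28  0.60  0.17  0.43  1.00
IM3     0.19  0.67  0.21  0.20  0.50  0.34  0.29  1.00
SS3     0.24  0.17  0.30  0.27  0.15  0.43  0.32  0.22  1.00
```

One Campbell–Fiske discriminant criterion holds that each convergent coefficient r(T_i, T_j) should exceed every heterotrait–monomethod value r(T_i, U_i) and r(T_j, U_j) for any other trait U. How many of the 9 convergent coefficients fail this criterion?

Checking each validity diagonal entry against its comparison values:
HL (methods 1·2): 0.42 vs {0.28, 0.26, 0.35, 0.47} → fail.
HL (methods 1·3): 0.57 vs {0.28, 0.29, 0.35, 0.32} → pass.
HL (methods 2·3): 0.60 vs {0.26, 0.29, 0.47, 0.32} → pass.
IM (methods 1·2): 0.52 vs {0.28, 0.26, 0.20, 0.32} → pass.
IM (methods 1·3): 0.67 vs {0.28, 0.29, 0.20, 0.22} → pass.
IM (methods 2·3): 0.50 vs {0.26, 0.29, 0.32, 0.22} → pass.
SS (methods 1·2): 0.48 vs {0.35, 0.47, 0.20, 0.32} → pass.
SS (methods 1·3): 0.30 vs {0.35, 0.32, 0.20, 0.22} → fail.
SS (methods 2·3): 0.43 vs {0.47, 0.32, 0.32, 0.22} → fail.
3 of 9 fail.

3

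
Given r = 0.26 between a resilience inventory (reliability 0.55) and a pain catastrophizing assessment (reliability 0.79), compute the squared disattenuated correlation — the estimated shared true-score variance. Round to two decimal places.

Disattenuated r = 0.26 / √(0.55 × 0.79) = 0.26 / 0.6592 = 0.3944.
Shared true-score variance = 0.3944² = 0.1556 ≈ 0.16.

0.16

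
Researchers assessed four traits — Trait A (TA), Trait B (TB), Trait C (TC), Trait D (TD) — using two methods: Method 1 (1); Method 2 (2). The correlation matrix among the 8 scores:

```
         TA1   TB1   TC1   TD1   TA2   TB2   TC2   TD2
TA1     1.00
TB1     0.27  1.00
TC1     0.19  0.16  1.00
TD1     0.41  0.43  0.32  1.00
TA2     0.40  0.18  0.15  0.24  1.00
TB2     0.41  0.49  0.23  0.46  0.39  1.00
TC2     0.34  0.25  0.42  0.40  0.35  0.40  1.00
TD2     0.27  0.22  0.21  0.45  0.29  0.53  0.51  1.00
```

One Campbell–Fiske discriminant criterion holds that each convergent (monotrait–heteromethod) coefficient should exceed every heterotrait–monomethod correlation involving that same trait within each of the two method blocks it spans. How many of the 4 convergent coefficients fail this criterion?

Each convergent coefficient versus the relevant comparison correlations:
TA (methods 1·2): 0.40 vs {0.27, 0.39, 0.19, 0.35, 0.41, 0.29} → fail.
TB (methods 1·2): 0.49 vs {0.27, 0.39, 0.16, 0.40, 0.43, 0.53} → fail.
TC (methods 1·2): 0.42 vs {0.19, 0.35, 0.16, 0.40, 0.32, 0.51} → fail.
TD (methods 1·2): 0.45 vs {0.41, 0.29, 0.43, 0.53, 0.32, 0.51} → fail.
4 of 4 fail.

4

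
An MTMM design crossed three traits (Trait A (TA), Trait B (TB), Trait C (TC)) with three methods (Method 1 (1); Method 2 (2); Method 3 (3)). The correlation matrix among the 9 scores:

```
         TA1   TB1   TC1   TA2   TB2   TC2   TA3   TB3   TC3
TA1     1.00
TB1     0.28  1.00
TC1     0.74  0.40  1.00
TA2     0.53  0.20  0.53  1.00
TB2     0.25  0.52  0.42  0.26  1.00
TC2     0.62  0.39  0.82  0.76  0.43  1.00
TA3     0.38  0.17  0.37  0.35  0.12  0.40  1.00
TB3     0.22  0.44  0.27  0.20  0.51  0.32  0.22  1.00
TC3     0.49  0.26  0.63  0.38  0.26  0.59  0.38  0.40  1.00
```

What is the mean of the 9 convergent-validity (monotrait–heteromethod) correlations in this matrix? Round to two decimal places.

0.53

Convergent values: 0.53, 0.38, 0.35, 0.52, 0.44, 0.51, 0.82, 0.63, 0.59; mean = 4.77/9 = 0.53.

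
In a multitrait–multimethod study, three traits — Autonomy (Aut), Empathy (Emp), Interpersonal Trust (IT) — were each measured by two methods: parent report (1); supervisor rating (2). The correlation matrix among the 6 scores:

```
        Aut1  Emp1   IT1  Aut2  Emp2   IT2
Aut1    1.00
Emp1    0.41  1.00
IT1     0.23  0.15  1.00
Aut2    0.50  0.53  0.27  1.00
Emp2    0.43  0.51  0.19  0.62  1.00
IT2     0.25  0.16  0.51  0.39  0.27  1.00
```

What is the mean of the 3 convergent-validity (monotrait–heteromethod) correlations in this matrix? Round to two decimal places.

Convergent values: 0.50, 0.51, 0.51; mean = 1.52/3 = 0.51.

0.51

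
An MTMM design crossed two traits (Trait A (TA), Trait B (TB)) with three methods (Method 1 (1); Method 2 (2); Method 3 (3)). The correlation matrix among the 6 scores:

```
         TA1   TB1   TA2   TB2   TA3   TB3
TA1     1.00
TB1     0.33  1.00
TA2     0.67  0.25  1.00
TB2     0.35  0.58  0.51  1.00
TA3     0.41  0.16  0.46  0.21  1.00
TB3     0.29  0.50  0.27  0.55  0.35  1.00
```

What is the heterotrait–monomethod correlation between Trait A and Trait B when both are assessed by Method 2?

Different traits, same method: r(TA2, TB2) = 0.51.

0.51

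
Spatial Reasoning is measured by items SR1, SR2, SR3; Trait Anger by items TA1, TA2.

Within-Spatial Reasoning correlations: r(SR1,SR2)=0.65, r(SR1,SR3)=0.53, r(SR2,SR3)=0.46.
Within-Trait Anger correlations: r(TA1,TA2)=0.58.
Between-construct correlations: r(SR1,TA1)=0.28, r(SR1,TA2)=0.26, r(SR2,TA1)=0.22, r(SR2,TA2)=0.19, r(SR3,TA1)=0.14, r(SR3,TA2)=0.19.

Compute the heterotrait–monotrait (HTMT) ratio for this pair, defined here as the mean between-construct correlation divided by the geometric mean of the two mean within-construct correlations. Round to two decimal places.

0.38

Mean heterotrait r = 1.28/6 = 0.2133.
Mean within-SR = 1.64/3 = 0.5467; mean within-TA = 0.58/1 = 0.5800.
Geometric mean = √(0.5467 × 0.5800) = 0.5631.
HTMT = 0.2133 / 0.5631 = 0.38.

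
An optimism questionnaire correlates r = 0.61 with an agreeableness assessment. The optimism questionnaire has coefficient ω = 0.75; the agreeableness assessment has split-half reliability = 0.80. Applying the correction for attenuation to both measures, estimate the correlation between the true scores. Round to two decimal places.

0.79

r_true = r_obs / √(r_xx · r_yy) = 0.61 / √(0.75 × 0.80) = 0.61 / √0.6000 = 0.61 / 0.7746 ≈ 0.79.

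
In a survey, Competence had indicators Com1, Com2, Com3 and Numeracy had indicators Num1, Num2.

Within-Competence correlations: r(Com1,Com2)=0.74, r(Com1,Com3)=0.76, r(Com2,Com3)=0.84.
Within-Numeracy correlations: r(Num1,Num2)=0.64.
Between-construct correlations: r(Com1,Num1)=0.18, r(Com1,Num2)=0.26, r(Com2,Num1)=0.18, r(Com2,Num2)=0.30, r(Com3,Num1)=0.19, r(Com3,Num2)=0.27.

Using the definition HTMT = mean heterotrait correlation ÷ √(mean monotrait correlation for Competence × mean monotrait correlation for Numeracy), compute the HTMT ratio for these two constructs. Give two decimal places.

0.33

Mean heterotrait r = 1.38/6 = 0.2300.
Mean within-Com = 2.34/3 = 0.7800; mean within-Num = 0.64/1 = 0.6400.
Geometric mean = √(0.7800 × 0.6400) = 0.7065.
HTMT = 0.2300 / 0.7065 = 0.33.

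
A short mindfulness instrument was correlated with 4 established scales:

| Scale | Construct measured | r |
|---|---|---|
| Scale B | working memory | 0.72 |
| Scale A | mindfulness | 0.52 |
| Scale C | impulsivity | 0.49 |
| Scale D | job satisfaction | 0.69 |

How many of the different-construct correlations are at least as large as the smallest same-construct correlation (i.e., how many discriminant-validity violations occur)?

Convergent (same construct = mindfulness): Scale A.
Smallest convergent = 0.52. Discriminant values: 0.72, 0.49, 0.69; count ≥ 0.52 → 2.

2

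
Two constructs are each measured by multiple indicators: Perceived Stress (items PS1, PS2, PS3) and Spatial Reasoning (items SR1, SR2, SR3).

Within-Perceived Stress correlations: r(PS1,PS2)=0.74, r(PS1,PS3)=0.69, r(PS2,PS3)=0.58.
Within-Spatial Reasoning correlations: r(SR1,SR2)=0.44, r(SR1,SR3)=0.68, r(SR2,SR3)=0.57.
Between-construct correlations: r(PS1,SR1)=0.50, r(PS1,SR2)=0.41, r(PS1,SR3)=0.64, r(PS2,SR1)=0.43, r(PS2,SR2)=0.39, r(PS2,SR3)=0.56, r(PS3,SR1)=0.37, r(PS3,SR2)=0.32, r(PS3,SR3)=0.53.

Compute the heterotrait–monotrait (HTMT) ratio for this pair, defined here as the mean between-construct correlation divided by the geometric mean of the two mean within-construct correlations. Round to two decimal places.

0.75

Between-construct mean = 4.15/9 = 0.4611.
Mean within-PS = 2.01/3 = 0.6700; mean within-SR = 1.69/3 = 0.5633.
Geometric mean = √(0.6700 × 0.5633) = 0.6143.
HTMT = 0.4611 / 0.6143 = 0.75.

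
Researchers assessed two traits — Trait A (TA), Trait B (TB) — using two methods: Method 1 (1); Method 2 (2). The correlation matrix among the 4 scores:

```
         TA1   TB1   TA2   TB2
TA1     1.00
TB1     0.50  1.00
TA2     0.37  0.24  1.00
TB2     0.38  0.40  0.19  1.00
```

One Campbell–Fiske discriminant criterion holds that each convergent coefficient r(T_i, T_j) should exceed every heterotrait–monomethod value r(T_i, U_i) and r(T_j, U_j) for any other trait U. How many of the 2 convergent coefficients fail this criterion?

2

Each convergent coefficient versus the relevant comparison correlations:
TA (methods 1·2): 0.37 vs {0.50, 0.19} → fail.
TB (methods 1·2): 0.40 vs {0.50, 0.19} → fail.
2 of 2 fail.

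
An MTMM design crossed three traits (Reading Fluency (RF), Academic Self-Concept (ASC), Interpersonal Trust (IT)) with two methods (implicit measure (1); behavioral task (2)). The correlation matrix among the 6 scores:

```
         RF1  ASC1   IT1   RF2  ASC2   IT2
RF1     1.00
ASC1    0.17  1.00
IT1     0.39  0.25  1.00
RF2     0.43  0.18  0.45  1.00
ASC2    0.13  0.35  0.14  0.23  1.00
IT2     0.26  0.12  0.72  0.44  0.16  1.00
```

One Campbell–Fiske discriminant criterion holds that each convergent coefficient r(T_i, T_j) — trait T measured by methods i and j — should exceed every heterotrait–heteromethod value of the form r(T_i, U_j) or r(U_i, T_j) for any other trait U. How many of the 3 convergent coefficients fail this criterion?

Convergent coefficients and their comparison sets:
RF (methods 1·2): 0.43 vs {0.13, 0.18, 0.26, 0.45} → fail.
ASC (methods 1·2): 0.35 vs {0.18, 0.13, 0.12, 0.14} → pass.
IT (methods 1·2): 0.72 vs {0.45, 0.26, 0.14, 0.12} → pass.
1 of 3 fail.

1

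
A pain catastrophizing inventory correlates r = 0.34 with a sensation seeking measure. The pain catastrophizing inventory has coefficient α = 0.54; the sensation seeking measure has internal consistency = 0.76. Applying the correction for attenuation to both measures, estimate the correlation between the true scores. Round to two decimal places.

0.53

r_true = r_obs / √(r_xx · r_yy) = 0.34 / √(0.54 × 0.76) = 0.34 / √0.4104 = 0.34 / 0.6406 ≈ 0.53.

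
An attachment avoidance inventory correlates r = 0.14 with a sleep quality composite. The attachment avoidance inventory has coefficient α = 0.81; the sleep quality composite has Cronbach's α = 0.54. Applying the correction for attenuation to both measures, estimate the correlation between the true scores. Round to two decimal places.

r_true = r_obs / √(r_xx · r_yy) = 0.14 / √(0.81 × 0.54) = 0.14 / √0.4374 = 0.14 / 0.6614 ≈ 0.21.

0.21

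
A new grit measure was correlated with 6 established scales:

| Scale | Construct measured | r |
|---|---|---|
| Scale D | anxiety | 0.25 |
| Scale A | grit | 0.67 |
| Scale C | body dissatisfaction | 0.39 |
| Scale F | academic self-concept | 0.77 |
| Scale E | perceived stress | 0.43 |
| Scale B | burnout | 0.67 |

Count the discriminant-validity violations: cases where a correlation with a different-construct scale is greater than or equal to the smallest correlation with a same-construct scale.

Convergent (same construct = grit): Scale A.
Smallest convergent = 0.67. Discriminant values: 0.25, 0.39, 0.77, 0.43, 0.67; count ≥ 0.67 → 2.

2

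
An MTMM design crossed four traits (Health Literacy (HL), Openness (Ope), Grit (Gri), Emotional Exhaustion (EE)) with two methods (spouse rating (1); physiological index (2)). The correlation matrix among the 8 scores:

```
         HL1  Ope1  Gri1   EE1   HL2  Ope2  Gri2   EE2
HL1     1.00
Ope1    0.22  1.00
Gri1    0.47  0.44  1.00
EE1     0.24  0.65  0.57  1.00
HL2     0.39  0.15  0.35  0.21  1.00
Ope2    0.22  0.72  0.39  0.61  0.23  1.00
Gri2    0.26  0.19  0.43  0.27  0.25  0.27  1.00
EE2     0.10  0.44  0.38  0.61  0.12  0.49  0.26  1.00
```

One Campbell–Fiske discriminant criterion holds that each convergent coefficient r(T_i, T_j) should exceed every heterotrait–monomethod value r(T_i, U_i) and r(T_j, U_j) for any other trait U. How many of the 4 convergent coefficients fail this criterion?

3

Convergent coefficients and their comparison sets:
HL (methods 1·2): 0.39 vs {0.22, 0.23, 0.47, 0.25, 0.24, 0.12} → fail.
Ope (methods 1·2): 0.72 vs {0.22, 0.23, 0.44, 0.27, 0.65, 0.49} → pass.
Gri (methods 1·2): 0.43 vs {0.47, 0.25, 0.44, 0.27, 0.57, 0.26} → fail.
EE (methods 1·2): 0.61 vs {0.24, 0.12, 0.65, 0.49, 0.57, 0.26} → fail.
3 of 4 fail.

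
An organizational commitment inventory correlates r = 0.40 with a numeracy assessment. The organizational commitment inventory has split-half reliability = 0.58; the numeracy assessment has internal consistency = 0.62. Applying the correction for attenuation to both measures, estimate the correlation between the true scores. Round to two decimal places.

0.67

r_true = r_obs / √(r_xx · r_yy) = 0.40 / √(0.58 × 0.62) = 0.40 / √0.3596 = 0.40 / 0.5997 ≈ 0.67.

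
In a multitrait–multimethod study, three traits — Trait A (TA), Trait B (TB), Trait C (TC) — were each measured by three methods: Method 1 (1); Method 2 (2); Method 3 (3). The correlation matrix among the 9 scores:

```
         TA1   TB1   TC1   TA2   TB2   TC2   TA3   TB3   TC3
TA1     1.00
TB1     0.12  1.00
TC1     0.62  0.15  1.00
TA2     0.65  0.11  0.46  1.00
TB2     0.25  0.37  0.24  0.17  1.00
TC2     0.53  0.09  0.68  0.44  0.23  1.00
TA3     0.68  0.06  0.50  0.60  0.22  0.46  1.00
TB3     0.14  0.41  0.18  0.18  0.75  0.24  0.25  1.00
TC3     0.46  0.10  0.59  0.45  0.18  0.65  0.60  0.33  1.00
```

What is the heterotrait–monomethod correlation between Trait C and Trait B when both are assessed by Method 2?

Different traits, same method: r(TC2, TB2) = 0.23.

0.23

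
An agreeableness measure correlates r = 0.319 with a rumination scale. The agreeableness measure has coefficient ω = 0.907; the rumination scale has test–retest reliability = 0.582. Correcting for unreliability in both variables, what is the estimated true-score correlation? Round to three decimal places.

r_true = r_obs / √(r_xx · r_yy) = 0.319 / √(0.907 × 0.582) = 0.319 / √0.527874 = 0.319 / 0.7265 ≈ 0.439.

0.439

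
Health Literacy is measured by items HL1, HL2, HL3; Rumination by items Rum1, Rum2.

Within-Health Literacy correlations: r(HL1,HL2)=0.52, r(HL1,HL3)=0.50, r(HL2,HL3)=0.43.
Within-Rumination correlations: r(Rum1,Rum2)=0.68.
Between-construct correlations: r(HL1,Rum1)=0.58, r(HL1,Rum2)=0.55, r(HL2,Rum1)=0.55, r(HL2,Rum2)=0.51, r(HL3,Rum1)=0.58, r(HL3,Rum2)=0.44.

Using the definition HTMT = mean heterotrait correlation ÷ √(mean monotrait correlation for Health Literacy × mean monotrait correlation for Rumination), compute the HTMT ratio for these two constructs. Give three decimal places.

Mean between = 3.21/6 = 0.5350.
Mean within-HL = 1.45/3 = 0.4833; mean within-Rum = 0.68/1 = 0.6800.
Geometric mean = √(0.4833 × 0.6800) = 0.5733.
HTMT = 0.5350 / 0.5733 = 0.933.

0.933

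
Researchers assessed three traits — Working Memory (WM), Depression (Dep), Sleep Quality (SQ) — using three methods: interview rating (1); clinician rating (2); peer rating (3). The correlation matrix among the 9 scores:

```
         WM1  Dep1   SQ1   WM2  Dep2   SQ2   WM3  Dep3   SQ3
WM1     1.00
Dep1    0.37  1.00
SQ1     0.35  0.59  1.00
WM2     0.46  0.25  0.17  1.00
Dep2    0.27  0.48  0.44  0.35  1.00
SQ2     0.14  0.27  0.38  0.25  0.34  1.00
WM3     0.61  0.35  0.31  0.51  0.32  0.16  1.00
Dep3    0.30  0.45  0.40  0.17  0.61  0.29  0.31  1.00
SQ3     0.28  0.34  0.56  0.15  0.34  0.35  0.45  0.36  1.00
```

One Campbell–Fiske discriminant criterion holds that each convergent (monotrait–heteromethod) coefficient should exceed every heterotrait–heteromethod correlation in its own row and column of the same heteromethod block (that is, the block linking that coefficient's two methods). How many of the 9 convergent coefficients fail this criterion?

Checking each validity diagonal entry against its comparison values:
WM (methods 1·2): 0.46 vs {0.27, 0.25, 0.14, 0.17} → pass.
WM (methods 1·3): 0.61 vs {0.30, 0.35, 0.28, 0.31} → pass.
WM (methods 2·3): 0.51 vs {0.17, 0.32, 0.15, 0.16} → pass.
Dep (methods 1·2): 0.48 vs {0.25, 0.27, 0.27, 0.44} → pass.
Dep (methods 1·3): 0.45 vs {0.35, 0.30, 0.34, 0.40} → pass.
Dep (methods 2·3): 0.61 vs {0.32, 0.17, 0.34, 0.29} → pass.
SQ (methods 1·2): 0.38 vs {0.17, 0.14, 0.44, 0.27} → fail.
SQ (methods 1·3): 0.56 vs {0.31, 0.28, 0.40, 0.34} → pass.
SQ (methods 2·3): 0.35 vs {0.16, 0.15, 0.29, 0.34} → pass.
1 of 9 fail.

1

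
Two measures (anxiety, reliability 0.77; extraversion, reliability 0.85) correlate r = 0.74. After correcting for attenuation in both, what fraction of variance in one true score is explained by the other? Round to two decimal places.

0.84

Disattenuated r = 0.74 / √(0.77 × 0.85) = 0.74 / 0.8090 = 0.9147.
Shared true-score variance = 0.9147² = 0.8367 ≈ 0.84.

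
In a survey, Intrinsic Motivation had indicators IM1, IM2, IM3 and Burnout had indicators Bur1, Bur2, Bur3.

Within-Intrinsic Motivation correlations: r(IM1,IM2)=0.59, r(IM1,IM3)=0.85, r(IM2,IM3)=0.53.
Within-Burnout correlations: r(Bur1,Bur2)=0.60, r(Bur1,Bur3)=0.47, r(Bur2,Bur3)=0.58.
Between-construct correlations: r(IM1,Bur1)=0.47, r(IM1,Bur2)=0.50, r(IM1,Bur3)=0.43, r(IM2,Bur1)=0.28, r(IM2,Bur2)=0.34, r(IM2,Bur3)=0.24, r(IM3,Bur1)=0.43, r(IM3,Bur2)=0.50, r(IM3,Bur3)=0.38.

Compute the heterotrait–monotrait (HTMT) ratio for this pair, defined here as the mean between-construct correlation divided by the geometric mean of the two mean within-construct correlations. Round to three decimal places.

0.660

Between-construct mean = 3.57/9 = 0.3967.
Mean within-IM = 1.97/3 = 0.6567; mean within-Bur = 1.65/3 = 0.5500.
Geometric mean = √(0.6567 × 0.5500) = 0.6010.
HTMT = 0.3967 / 0.6010 = 0.660.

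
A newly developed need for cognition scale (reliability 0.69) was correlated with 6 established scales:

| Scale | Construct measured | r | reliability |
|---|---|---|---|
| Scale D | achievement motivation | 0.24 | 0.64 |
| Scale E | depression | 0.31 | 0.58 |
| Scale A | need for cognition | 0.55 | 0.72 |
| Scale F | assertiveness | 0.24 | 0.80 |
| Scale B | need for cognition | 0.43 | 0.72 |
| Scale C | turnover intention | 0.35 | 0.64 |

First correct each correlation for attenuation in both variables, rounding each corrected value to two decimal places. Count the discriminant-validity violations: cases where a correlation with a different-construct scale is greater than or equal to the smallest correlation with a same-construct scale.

Disattenuated r (r / √(r_scale · r_new)):
  Scale D (disc): 0.24 / √(0.64·0.69) = 0.36
  Scale E (disc): 0.31 / √(0.58·0.69) = 0.49
  Scale A (conv): 0.55 / √(0.72·0.69) = 0.78
  Scale F (disc): 0.24 / √(0.80·0.69) = 0.32
  Scale B (conv): 0.43 / √(0.72·0.69) = 0.61
  Scale C (disc): 0.35 / √(0.64·0.69) = 0.53
Smallest convergent = 0.61. Discriminant values: 0.36, 0.49, 0.32, 0.53; count ≥ 0.61 → 0.

0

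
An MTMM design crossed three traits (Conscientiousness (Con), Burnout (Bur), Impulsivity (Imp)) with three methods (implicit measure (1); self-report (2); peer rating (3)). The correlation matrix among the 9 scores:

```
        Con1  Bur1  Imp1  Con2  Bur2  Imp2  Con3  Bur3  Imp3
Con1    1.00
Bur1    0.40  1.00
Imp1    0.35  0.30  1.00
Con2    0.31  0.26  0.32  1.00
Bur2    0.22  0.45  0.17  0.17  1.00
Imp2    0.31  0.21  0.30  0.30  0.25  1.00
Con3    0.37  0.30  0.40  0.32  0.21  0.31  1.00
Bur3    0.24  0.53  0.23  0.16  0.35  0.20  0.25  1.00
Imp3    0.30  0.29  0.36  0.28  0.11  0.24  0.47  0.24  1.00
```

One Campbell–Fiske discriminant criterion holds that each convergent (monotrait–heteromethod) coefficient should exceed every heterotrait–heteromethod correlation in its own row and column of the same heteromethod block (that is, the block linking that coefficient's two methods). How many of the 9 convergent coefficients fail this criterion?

Checking each validity diagonal entry against its comparison values:
Con (methods 1·2): 0.31 vs {0.22, 0.26, 0.31, 0.32} → fail.
Con (methods 1·3): 0.37 vs {0.24, 0.30, 0.30, 0.40} → fail.
Con (methods 2·3): 0.32 vs {0.16, 0.21, 0.28, 0.31} → pass.
Bur (methods 1·2): 0.45 vs {0.26, 0.22, 0.21, 0.17} → pass.
Bur (methods 1·3): 0.53 vs {0.30, 0.24, 0.29, 0.23} → pass.
Bur (methods 2·3): 0.35 vs {0.21, 0.16, 0.11, 0.20} → pass.
Imp (methods 1·2): 0.30 vs {0.32, 0.31, 0.17, 0.21} → fail.
Imp (methods 1·3): 0.36 vs {0.40, 0.30, 0.23, 0.29} → fail.
Imp (methods 2·3): 0.24 vs {0.31, 0.28, 0.20, 0.11} → fail.
5 of 9 fail.

5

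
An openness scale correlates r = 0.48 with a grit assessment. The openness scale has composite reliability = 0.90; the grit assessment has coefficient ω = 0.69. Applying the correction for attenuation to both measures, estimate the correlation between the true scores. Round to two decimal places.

r_true = r_obs / √(r_xx · r_yy) = 0.48 / √(0.90 × 0.69) = 0.48 / √0.6210 = 0.48 / 0.7880 ≈ 0.61.

0.61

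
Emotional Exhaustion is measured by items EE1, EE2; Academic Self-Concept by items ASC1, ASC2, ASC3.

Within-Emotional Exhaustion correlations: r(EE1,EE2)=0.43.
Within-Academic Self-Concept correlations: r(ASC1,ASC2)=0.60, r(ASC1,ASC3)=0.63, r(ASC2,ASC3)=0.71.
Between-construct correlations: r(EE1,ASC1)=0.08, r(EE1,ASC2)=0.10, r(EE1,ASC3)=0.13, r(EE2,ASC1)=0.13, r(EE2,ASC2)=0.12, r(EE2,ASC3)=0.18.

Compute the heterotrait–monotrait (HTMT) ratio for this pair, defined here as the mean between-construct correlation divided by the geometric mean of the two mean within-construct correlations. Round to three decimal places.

0.234

Mean heterotrait r = 0.74/6 = 0.1233.
Mean within-EE = 0.43/1 = 0.4300; mean within-ASC = 1.94/3 = 0.6467.
Geometric mean = √(0.4300 × 0.6467) = 0.5273.
HTMT = 0.1233 / 0.5273 = 0.234.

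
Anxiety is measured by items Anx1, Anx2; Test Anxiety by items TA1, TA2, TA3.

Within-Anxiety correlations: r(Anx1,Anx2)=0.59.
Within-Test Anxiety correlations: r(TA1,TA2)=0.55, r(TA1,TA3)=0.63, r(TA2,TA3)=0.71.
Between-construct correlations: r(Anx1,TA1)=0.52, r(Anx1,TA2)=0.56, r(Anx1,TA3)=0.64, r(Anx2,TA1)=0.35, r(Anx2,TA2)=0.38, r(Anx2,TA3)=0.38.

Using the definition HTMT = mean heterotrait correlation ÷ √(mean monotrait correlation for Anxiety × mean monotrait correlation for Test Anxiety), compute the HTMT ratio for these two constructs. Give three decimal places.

Mean between = 2.83/6 = 0.4717.
Mean within-Anx = 0.59/1 = 0.5900; mean within-TA = 1.89/3 = 0.6300.
Geometric mean = √(0.5900 × 0.6300) = 0.6097.
HTMT = 0.4717 / 0.6097 = 0.774.

0.774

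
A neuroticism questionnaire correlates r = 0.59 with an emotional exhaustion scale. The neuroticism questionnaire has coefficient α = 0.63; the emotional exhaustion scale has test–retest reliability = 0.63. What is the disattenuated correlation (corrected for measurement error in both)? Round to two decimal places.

r_true = r_obs / √(r_xx · r_yy) = 0.59 / √(0.63 × 0.63) = 0.59 / √0.3969 = 0.59 / 0.6300 ≈ 0.94.

0.94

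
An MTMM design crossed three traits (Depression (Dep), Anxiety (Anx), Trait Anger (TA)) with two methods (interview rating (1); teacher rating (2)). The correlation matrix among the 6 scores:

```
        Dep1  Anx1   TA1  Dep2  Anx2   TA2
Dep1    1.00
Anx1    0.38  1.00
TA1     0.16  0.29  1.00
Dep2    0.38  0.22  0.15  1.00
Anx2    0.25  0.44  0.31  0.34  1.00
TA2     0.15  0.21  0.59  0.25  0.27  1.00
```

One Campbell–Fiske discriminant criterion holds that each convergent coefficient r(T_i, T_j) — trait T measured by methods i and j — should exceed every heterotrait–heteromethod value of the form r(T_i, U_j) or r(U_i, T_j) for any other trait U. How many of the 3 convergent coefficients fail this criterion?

Each convergent coefficient versus the relevant comparison correlations:
Dep (methods 1·2): 0.38 vs {0.25, 0.22, 0.15, 0.15} → pass.
Anx (methods 1·2): 0.44 vs {0.22, 0.25, 0.21, 0.31} → pass.
TA (methods 1·2): 0.59 vs {0.15, 0.15, 0.31, 0.21} → pass.
0 of 3 fail.

0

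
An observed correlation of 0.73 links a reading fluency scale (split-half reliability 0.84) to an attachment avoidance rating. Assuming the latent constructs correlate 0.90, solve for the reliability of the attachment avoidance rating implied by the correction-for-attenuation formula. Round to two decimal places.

0.78

r_true = r_obs / √(r_xx · r_yy) ⇒ 0.90 = 0.73 / √(0.84 · r_yy).
√(0.84 · r_yy) = 0.73 / 0.90 = 0.8111; 0.84 · r_yy = 0.6579; r_yy = 0.6579 / 0.84 ≈ 0.78.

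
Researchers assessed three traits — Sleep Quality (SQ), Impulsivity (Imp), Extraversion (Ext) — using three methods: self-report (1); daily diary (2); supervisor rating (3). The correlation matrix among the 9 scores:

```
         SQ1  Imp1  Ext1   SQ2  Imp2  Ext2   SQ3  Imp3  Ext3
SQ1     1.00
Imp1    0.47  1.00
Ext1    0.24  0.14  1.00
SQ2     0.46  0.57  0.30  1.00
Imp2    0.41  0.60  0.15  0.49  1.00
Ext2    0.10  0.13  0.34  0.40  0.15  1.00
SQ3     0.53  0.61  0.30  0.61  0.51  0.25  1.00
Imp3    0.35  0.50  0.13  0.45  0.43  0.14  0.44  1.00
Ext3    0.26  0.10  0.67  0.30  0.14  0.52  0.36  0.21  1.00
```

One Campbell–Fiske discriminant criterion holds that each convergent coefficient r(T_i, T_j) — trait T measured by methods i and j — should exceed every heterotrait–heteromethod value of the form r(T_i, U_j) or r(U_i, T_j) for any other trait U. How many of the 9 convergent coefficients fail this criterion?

Convergent coefficients and their comparison sets:
SQ (methods 1·2): 0.46 vs {0.41, 0.57, 0.10, 0.30} → fail.
SQ (methods 1·3): 0.53 vs {0.35, 0.61, 0.26, 0.30} → fail.
SQ (methods 2·3): 0.61 vs {0.45, 0.51, 0.30, 0.25} → pass.
Imp (methods 1·2): 0.60 vs {0.57, 0.41, 0.13, 0.15} → pass.
Imp (methods 1·3): 0.50 vs {0.61, 0.35, 0.10, 0.13} → fail.
Imp (methods 2·3): 0.43 vs {0.51, 0.45, 0.14, 0.14} → fail.
Ext (methods 1·2): 0.34 vs {0.30, 0.10, 0.15, 0.13} → pass.
Ext (methods 1·3): 0.67 vs {0.30, 0.26, 0.13, 0.10} → pass.
Ext (methods 2·3): 0.52 vs {0.25, 0.30, 0.14, 0.14} → pass.
4 of 9 fail.

4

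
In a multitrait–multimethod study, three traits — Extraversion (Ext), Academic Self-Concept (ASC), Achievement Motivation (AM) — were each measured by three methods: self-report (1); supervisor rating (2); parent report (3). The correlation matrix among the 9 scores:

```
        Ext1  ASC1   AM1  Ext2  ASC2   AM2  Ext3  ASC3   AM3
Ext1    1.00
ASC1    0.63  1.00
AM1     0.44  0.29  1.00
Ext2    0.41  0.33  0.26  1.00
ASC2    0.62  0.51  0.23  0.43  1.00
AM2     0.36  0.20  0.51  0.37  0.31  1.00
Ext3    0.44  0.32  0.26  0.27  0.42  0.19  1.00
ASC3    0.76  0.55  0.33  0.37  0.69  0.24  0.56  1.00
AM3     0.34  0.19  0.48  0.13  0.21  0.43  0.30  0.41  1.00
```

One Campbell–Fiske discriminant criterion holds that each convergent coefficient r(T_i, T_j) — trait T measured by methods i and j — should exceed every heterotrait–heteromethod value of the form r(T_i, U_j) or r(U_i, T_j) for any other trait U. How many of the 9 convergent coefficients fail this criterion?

5

Convergent coefficients and their comparison sets:
Ext (methods 1·2): 0.41 vs {0.62, 0.33, 0.36, 0.26} → fail.
Ext (methods 1·3): 0.44 vs {0.76, 0.32, 0.34, 0.26} → fail.
Ext (methods 2·3): 0.27 vs {0.37, 0.42, 0.13, 0.19} → fail.
ASC (methods 1·2): 0.51 vs {0.33, 0.62, 0.20, 0.23} → fail.
ASC (methods 1·3): 0.55 vs {0.32, 0.76, 0.19, 0.33} → fail.
ASC (methods 2·3): 0.69 vs {0.42, 0.37, 0.21, 0.24} → pass.
AM (methods 1·2): 0.51 vs {0.26, 0.36, 0.23, 0.20} → pass.
AM (methods 1·3): 0.48 vs {0.26, 0.34, 0.33, 0.19} → pass.
AM (methods 2·3): 0.43 vs {0.19, 0.13, 0.24, 0.21} → pass.
5 of 9 fail.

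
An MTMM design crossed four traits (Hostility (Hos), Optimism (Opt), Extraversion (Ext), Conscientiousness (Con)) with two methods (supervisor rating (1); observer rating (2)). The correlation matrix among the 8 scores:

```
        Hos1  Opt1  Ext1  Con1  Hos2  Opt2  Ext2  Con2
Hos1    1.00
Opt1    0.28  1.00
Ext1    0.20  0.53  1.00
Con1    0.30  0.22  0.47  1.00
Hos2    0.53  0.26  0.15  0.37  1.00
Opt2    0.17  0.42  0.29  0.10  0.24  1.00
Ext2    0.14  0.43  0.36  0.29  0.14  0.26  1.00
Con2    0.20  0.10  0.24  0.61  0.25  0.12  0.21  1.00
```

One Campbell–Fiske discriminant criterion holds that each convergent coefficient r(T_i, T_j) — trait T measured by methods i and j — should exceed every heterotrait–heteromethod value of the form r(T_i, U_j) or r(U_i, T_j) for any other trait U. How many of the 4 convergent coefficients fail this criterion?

2

Checking each validity diagonal entry against its comparison values:
Hos (methods 1·2): 0.53 vs {0.17, 0.26, 0.14, 0.15, 0.20, 0.37} → pass.
Opt (methods 1·2): 0.42 vs {0.26, 0.17, 0.43, 0.29, 0.10, 0.10} → fail.
Ext (methods 1·2): 0.36 vs {0.15, 0.14, 0.29, 0.43, 0.24, 0.29} → fail.
Con (methods 1·2): 0.61 vs {0.37, 0.20, 0.10, 0.10, 0.29, 0.24} → pass.
2 of 4 fail.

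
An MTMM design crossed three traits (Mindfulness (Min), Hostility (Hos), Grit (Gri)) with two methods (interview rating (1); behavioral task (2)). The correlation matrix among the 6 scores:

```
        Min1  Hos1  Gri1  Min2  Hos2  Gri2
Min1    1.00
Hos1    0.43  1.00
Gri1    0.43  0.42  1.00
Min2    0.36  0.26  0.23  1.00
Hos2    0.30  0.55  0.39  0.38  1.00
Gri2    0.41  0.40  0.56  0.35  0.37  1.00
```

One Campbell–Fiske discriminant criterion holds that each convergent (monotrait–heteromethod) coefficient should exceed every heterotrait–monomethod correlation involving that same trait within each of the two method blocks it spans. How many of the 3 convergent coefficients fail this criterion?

1

Each convergent coefficient versus the relevant comparison correlations:
Min (methods 1·2): 0.36 vs {0.43, 0.38, 0.43, 0.35} → fail.
Hos (methods 1·2): 0.55 vs {0.43, 0.38, 0.42, 0.37} → pass.
Gri (methods 1·2): 0.56 vs {0.43, 0.35, 0.42, 0.37} → pass.
1 of 3 fail.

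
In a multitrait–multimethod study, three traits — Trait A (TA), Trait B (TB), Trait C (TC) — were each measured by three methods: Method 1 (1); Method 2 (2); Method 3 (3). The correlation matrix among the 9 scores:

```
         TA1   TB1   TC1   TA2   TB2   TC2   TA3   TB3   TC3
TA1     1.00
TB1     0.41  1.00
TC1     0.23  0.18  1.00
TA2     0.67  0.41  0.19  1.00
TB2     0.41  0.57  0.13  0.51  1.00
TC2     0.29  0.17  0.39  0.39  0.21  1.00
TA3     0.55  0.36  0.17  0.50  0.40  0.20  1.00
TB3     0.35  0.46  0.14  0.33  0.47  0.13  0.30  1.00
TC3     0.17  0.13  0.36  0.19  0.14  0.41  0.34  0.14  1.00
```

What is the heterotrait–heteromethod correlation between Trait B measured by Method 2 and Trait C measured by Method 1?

Different traits and methods: r(TB2, TC1) = 0.13.

0.13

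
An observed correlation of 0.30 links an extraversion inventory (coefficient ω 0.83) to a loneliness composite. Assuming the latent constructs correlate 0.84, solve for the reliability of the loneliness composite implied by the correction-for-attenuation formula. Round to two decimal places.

r_true = r_obs / √(r_xx · r_yy) ⇒ 0.84 = 0.30 / √(0.83 · r_yy).
√(0.83 · r_yy) = 0.30 / 0.84 = 0.3571; 0.83 · r_yy = 0.1275; r_yy = 0.1275 / 0.83 ≈ 0.15.

0.15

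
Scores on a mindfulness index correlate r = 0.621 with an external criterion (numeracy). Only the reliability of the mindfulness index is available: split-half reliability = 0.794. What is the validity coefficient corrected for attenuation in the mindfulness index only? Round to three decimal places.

Single correction: r_c = r_obs / √r_xx = 0.621 / √0.794 = 0.621 / 0.8911 ≈ 0.697.

0.697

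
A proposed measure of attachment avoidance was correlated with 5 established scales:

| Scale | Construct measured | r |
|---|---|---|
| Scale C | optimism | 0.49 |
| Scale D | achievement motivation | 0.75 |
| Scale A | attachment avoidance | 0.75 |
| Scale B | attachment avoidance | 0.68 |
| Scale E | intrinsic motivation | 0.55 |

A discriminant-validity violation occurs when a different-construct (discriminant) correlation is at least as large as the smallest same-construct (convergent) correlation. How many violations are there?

1

Convergent (same construct = attachment avoidance): Scale A, Scale B.
Smallest convergent = 0.68. Discriminant values: 0.49, 0.75, 0.55; count ≥ 0.68 → 1.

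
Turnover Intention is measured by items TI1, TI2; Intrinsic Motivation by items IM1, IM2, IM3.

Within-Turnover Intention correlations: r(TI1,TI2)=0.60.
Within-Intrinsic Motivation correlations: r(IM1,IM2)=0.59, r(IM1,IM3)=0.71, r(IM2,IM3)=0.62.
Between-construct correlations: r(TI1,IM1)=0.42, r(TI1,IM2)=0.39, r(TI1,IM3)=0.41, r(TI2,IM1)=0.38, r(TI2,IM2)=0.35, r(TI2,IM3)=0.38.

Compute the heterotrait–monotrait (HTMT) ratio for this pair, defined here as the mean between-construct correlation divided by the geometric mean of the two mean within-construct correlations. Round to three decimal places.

Between-construct mean = 2.33/6 = 0.3883.
Mean within-TI = 0.60/1 = 0.6000; mean within-IM = 1.92/3 = 0.6400.
Geometric mean = √(0.6000 × 0.6400) = 0.6197.
HTMT = 0.3883 / 0.6197 = 0.627.

0.627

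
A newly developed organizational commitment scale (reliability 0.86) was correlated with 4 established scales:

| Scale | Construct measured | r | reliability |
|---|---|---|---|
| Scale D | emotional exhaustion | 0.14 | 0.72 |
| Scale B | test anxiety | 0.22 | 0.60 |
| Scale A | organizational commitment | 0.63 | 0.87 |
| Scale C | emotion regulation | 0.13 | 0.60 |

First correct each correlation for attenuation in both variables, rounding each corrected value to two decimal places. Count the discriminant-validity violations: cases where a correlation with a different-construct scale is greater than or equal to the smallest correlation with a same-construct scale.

Disattenuated r (r / √(r_scale · r_new)):
  Scale D (disc): 0.14 / √(0.72·0.86) = 0.18
  Scale B (disc): 0.22 / √(0.60·0.86) = 0.31
  Scale A (conv): 0.63 / √(0.87·0.86) = 0.73
  Scale C (disc): 0.13 / √(0.60·0.86) = 0.18
Smallest convergent = 0.73. Discriminant values: 0.18, 0.31, 0.18; count ≥ 0.73 → 0.

0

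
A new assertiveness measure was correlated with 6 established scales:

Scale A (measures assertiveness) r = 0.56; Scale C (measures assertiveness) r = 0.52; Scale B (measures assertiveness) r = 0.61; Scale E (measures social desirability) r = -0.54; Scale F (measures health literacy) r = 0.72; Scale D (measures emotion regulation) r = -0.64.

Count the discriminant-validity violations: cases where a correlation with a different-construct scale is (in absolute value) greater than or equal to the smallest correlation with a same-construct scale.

3

Convergent (same construct = assertiveness): Scale A, Scale C, Scale B.
Smallest convergent = 0.52. Discriminant |r|: 0.54, 0.72, 0.64; count ≥ 0.52 → 3.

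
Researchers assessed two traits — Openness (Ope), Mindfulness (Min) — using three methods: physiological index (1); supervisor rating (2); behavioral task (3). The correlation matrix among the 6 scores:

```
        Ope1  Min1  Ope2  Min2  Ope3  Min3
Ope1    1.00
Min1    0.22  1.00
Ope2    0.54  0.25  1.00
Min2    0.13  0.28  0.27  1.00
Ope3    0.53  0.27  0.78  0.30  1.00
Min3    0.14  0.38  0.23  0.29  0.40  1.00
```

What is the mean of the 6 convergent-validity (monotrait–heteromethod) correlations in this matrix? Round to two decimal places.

Convergent values: 0.54, 0.53, 0.78, 0.28, 0.38, 0.29; mean = 2.80/6 = 0.47.

0.47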